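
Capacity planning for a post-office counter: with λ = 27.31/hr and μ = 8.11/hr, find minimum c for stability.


Stability requires cμ > λ ⇔ c > λ/μ.
λ/μ = 27.31/8.11 = 3.3674
Minimum integer c = ⌊3.3674⌋ + 1 = 4
Check: 4·8.11 = 32.44 > 27.31, while 3·8.11 = 24.33 ≤ 27.31

Final: 4 servers


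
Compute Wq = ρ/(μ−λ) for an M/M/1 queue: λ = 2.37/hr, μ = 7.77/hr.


ρ = 2.37/7.77 = 0.3050
Wq = ρ/(μ−λ) = 0.3050/(7.77 − 2.37) = 0.3050/5.40 = 0.05649 hr

Final: 0.05649 hr


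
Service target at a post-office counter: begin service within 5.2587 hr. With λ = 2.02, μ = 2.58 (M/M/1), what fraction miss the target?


ρ = 2.02/2.58 = 0.7829
P(Wq > t) = ρ·e^{−(μ−λ)t} = 0.7829·e^{−2.9449}
= 0.7829·0.052609 = 0.041190

Final: 0.041190


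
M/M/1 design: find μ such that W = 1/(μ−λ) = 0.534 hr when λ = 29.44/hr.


W = 1/(μ−λ) ⇒ μ − λ = 1/W = 1/0.534 = 1.8727
μ = λ + 1/W = 29.44 + 1.8727 = 31.3127 per hr

Final: 31.3127 /hr


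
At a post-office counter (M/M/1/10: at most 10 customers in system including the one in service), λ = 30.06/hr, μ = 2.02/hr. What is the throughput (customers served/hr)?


ρ = 14.8812; P_K = (1−ρ)ρ^10/(1−ρ^11) = 0.932801
λ_eff = λ(1 − P_K) = 30.06·(1 − 0.932801) = 30.06·0.067199 = 2.0200 /hr

Final: 2.0200 /hr


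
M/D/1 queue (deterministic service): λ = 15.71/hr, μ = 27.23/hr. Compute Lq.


ρ = 15.71/27.23 = 0.5769
M/D/1: Lq = ρ²/(2(1−ρ)) = 0.3329/(2·0.4231) = 0.39339

Final: 0.39339


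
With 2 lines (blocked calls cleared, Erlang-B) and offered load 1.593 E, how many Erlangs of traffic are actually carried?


B(2,1.593) = 0.328556 (Erlang-B)
Carried load = a(1 − B) = 1.593·(1 − 0.328556) = 1.593·0.671444 = 1.0696 E

Final: 1.0696 Erlangs


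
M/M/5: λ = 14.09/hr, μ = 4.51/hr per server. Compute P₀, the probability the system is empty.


a = λ/μ = 14.09/4.51 = 3.1242; ρ = a/c = 0.6248
Σ_{k=0}^{4} a^k/k! (terms k=0..4) = 1.00000 + 3.12417 + 4.88021 + 5.08220 + 3.96942 = 18.05600
Tail: a^5/(5!(1−ρ)) = 297.62695/(120·0.3752) = 6.61100
P₀ = 1/(18.05600 + 6.61100) = 1/24.66700 = 0.040540

Final: 0.040540


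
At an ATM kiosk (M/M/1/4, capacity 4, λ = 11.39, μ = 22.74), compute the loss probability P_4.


ρ = λ/μ = 11.39/22.74 = 0.5009
P_K = (1−ρ)ρ^K/(1−ρ^(K+1)) = (0.4991·0.062941)/(1 − 0.031526)
= 0.031415/0.968474 = 0.032438

Final: 0.032438


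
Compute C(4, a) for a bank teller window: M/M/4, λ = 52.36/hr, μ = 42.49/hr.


a = λ/μ = 1.2323; ρ = a/4 = 0.3081
P₀ = 0.290503 (from M/M/c formula)
C(c,a) = [a^c/(c!(1−ρ))]·P₀ = [2.30596/(24·0.6919)]·0.290503
= 0.13886·0.290503 = 0.040340

Final: 0.040340


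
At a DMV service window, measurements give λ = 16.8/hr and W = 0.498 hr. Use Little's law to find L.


L = λW = 16.8·0.498 = 8.3664

Final: 8.3664


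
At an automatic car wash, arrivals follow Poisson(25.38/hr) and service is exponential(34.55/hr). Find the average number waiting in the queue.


ρ = 25.38/34.55 = 0.7346
Lq = ρ²/(1−ρ) = 0.5396/0.2654 = 2.0331

Final: 2.0331


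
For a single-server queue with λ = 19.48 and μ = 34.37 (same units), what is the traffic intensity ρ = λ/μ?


ρ = λ/μ = 19.48/34.37 = 0.5668

Final: 0.5668


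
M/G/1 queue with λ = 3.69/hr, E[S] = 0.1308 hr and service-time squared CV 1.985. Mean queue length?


ρ = λ·E[S] = 3.69·0.1308 = 0.4827
Lq = ρ²(1+C_s²)/(2(1−ρ)) = 0.2330·(1+1.985)/(2·0.5173)
= 0.2330·2.9850/1.0347 = 0.67205

Final: 0.67205


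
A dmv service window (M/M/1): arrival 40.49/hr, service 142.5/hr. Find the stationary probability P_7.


ρ = 40.49/142.5 = 0.2841
P_n = (1−ρ)·ρ^n = (1 − 0.2841)·0.2841^7 = 0.7159·0.0001495 = 0.0001070

Final: 0.0001070


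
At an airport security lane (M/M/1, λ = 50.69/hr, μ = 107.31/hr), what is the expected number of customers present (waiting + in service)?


ρ = λ/μ = 50.69/107.31 = 0.4724
L = ρ/(1−ρ) = 0.4724/(1 − 0.4724) = 0.4724/0.5276 = 0.8953

Final: 0.8953


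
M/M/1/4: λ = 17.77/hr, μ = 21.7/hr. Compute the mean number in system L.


ρ = 17.77/21.7 = 0.8189
L = ρ[1 − (K+1)ρ^K + Kρ^(K+1)] / [(1−ρ)(1−ρ^(K+1))]
Numerator: 0.8189·(1 − 5·0.449687 + 4·0.368246) = 0.183881
Denominator: (0.1811)·(0.631754) = 0.114414
L = 0.183881/0.114414 = 1.6072

Final: 1.6072


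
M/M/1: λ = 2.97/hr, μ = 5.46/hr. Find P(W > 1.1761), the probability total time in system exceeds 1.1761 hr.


W ~ Exponential(μ−λ) for M/M/1.
μ − λ = 5.46 − 2.97 = 2.4900
P(W > t) = e^{−(μ−λ)t} = e^{−2.9285} = 0.053478

Final: 0.053478


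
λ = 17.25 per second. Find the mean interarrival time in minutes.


Mean interarrival time = 1/λ = 1/17.25 second = 0.05797 second
In minutes: 0.05797 × 0.0166667 = 0.0009662 min

Final: 0.0009662 min


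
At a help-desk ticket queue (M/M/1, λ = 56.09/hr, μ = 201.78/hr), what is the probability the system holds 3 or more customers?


ρ = 56.09/201.78 = 0.2780
P(N ≥ n) = ρ^n = 0.2780^3 = 0.021479

Final: 0.021479


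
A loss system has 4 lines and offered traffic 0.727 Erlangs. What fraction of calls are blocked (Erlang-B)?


B(c,a) = (a^c/c!) / Σ_{k=0}^{c} a^k/k!
a^4/4! = 0.011639
Σ terms (k=0..4): 1.00000 + 0.72700 + 0.26426 + 0.06404 + 0.01164 = 2.066944
B = 0.011639/2.066944 = 0.005631

Final: 0.005631


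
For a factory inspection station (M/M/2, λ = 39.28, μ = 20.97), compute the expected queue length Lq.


a = λ/μ = 1.8732; ρ = a/2 = 0.9366
P₀ = 0.032751
Lq = P₀·a^c·ρ / (c!·(1−ρ)²) = 0.032751·3.50870·0.9366/(2·0.004023)
= 13.37739

Final: 13.37739


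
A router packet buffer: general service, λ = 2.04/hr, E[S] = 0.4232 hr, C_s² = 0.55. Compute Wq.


ρ = λ·E[S] = 2.04·0.4232 = 0.8633
E[S²] = E[S]²(1+C_s²) = 0.4232²·(1+0.55) = 0.277602
Wq = λ·E[S²]/(2(1−ρ)) = 2.04·0.277602/(2·0.1367) = 2.07178 hr

Final: 2.07178 hr


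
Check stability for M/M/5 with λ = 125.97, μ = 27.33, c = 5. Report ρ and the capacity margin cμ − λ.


Total capacity cμ = 5·27.33 = 136.65/hr
ρ = λ/(cμ) = 125.97/136.65 = 0.9218
Stable ⇔ ρ < 1: YES
Spare capacity = cμ − λ = 136.65 − 125.97 = 10.68/hr

Final: ρ = 0.9218; stable; margin = 10.68/hr


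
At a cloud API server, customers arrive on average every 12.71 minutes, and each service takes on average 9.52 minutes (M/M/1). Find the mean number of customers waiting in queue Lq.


λ = 60/12.71 = 4.7207 /hr
μ = 60/9.52 = 6.3025 /hr
ρ = λ/μ = 4.7207/6.3025 = 0.7490
Lq = ρ²/(1−ρ) = 0.5610/0.2510 = 2.2353

Final: 2.2353


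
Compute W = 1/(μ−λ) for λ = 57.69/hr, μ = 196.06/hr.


W = 1/(μ−λ) = 1/(196.06 − 57.69) = 1/138.37 = 0.007227 hr

Final: 0.007227 hr


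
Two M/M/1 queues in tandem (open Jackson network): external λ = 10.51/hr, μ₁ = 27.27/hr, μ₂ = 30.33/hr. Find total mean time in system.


Each node sees arrival rate λ = 10.51/hr (tandem ⇒ throughput preserved).
W₁ = 1/(μ₁−λ) = 1/(27.27−10.51) = 0.05967 hr
W₂ = 1/(μ₂−λ) = 1/(30.33−10.51) = 0.05045 hr
W_total = W₁ + W₂ = 0.05967 + 0.05045 = 0.11012 hr

Final: 0.11012 hr


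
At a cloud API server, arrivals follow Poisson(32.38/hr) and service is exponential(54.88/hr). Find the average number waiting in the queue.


ρ = 32.38/54.88 = 0.5900
Lq = ρ²/(1−ρ) = 0.3481/0.4100 = 0.8491

Final: 0.8491


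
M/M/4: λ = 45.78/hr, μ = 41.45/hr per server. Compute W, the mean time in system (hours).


a = 1.1045; ρ = 0.2761; P₀ = 0.330625
Lq = P₀·a^c·ρ/(c!(1−ρ)²) = 0.01080
Wq = Lq/λ = 0.01080/45.78 = 0.0002359 hr
W = Wq + 1/μ = 0.0002359 + 0.02413 = 0.02436 hr

Final: 0.02436 hr


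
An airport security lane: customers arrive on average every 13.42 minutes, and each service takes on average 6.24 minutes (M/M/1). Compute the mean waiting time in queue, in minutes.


λ = 60/13.42 = 4.4709 /hr
μ = 60/6.24 = 9.6154 /hr
ρ = λ/μ = 4.4709/9.6154 = 0.4650
Wq = ρ/(μ−λ) = 0.4650/(9.6154−4.4709) = 0.09038 hr
In minutes: 0.09038·60 = 5.423 min

Final: 5.423 min


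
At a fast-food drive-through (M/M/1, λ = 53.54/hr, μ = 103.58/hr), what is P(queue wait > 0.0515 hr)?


ρ = 53.54/103.58 = 0.5169
P(Wq > t) = ρ·e^{−(μ−λ)t} = 0.5169·e^{−2.5771}
= 0.5169·0.075997 = 0.039283

Final: 0.039283


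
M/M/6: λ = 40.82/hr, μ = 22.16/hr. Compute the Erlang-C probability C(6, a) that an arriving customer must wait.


a = λ/μ = 1.8421; ρ = a/6 = 0.3070
P₀ = 0.158349 (from M/M/c formula)
C(c,a) = [a^c/(c!(1−ρ))]·P₀ = [39.06785/(720·0.6930)]·0.158349
= 0.07830·0.158349 = 0.012399

Final: 0.012399


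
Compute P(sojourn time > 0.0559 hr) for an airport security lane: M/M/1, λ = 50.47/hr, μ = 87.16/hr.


W ~ Exponential(μ−λ) for M/M/1.
μ − λ = 87.16 − 50.47 = 36.6900
P(W > t) = e^{−(μ−λ)t} = e^{−2.0510} = 0.128610

Final: 0.128610


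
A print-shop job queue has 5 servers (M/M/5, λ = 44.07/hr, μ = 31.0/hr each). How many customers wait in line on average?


a = λ/μ = 1.4216; ρ = a/5 = 0.2843
P₀ = 0.241037
Lq = P₀·a^c·ρ / (c!·(1−ρ)²) = 0.241037·5.80640·0.2843/(120·0.51219)
= 0.006474

Final: 0.006474


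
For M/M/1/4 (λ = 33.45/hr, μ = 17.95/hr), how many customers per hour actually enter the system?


ρ = 1.8635; P_K = (1−ρ)ρ^4/(1−ρ^5) = 0.484958
λ_eff = λ(1 − P_K) = 33.45·(1 − 0.484958) = 33.45·0.515042 = 17.2282 /hr

Final: 17.2282 /hr


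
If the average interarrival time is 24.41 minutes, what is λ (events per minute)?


λ = 1/(interarrival time) in consistent units.
1 minute = 1 min, so λ = 1/24.41 = 0.04097 per minute

Final: 0.04097 /min


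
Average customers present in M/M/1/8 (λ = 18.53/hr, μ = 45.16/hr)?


ρ = 18.53/45.16 = 0.4103
L = ρ[1 − (K+1)ρ^K + Kρ^(K+1)] / [(1−ρ)(1−ρ^(K+1))]
Numerator: 0.4103·(1 − 9·0.0008035 + 8·0.0003297) = 0.408434
Denominator: (0.5897)·(0.999670) = 0.589487
L = 0.408434/0.589487 = 0.6929

Final: 0.6929


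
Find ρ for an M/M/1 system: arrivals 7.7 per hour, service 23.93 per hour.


ρ = λ/μ = 7.7/23.93 = 0.3218

Final: 0.3218


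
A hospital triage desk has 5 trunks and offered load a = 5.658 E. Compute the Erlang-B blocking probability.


B(c,a) = (a^c/c!) / Σ_{k=0}^{c} a^k/k!
a^5/5! = 48.320728
Σ terms (k=0..5): 1.00000 + 5.65800 + 16.00648 + 30.18823 + 42.70124 + 48.32073 = 143.874679
B = 48.320728/143.874679 = 0.335853

Final: 0.335853


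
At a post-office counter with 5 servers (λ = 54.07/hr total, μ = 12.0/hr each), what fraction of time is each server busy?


ρ = λ/(cμ) = 54.07/(5·12.0) = 54.07/60.00 = 0.9012

Final: 0.9012


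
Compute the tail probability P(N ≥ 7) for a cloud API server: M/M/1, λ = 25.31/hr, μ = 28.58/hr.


ρ = 25.31/28.58 = 0.8856
P(N ≥ n) = ρ^n = 0.8856^7 = 0.427179

Final: 0.427179


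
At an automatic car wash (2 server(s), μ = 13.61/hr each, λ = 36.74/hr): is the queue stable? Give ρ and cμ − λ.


Total capacity cμ = 2·13.61 = 27.22/hr
ρ = λ/(cμ) = 36.74/27.22 = 1.3497
Stable ⇔ ρ < 1: NO
Spare capacity = cμ − λ = 27.22 − 36.74 = -9.52/hr

Final: ρ = 1.3497; unstable; margin = -9.52/hr


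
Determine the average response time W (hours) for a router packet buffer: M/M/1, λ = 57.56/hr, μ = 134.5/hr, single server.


W = 1/(μ−λ) = 1/(134.5 − 57.56) = 1/76.94 = 0.01300 hr

Final: 0.01300 hr


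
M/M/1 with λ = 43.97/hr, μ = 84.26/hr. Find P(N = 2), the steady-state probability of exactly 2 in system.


ρ = 43.97/84.26 = 0.5218
P_n = (1−ρ)·ρ^n = (1 − 0.5218)·0.5218^2 = 0.4782·0.272314 = 0.130210

Final: 0.130210


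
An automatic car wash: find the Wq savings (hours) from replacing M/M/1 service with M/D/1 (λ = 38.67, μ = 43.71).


ρ = 38.67/43.71 = 0.8847
Wq(M/M/1) = ρ/(μ−λ) = 0.8847/5.04 = 0.17553 hr
Wq(M/D/1) = ρ/(2(μ−λ)) = 0.08777 hr
Savings = 0.17553 − 0.08777 = 0.08777 hr

Final: 0.08777 hr


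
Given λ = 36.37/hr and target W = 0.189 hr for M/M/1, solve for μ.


W = 1/(μ−λ) ⇒ μ − λ = 1/W = 1/0.189 = 5.2910
μ = λ + 1/W = 36.37 + 5.2910 = 41.6610 per hr

Final: 41.6610 /hr


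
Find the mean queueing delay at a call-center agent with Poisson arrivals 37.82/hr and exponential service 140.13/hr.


ρ = 37.82/140.13 = 0.2699
Wq = ρ/(μ−λ) = 0.2699/(140.13 − 37.82) = 0.2699/102.31 = 0.002638 hr

Final: 0.002638 hr


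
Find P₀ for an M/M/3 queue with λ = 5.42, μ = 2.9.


a = λ/μ = 5.42/2.9 = 1.8690; ρ = a/c = 0.6230
Σ_{k=0}^{2} a^k/k! (terms k=0..2) = 1.00000 + 1.86897 + 1.74652 = 4.61548
Tail: a^3/(3!(1−ρ)) = 6.52836/(6·0.3770) = 2.88601
P₀ = 1/(4.61548 + 2.88601) = 1/7.50149 = 0.133307

Final: 0.133307


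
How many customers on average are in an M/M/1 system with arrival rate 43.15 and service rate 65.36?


ρ = λ/μ = 43.15/65.36 = 0.6602
L = ρ/(1−ρ) = 0.6602/(1 − 0.6602) = 0.6602/0.3398 = 1.9428

Final: 1.9428


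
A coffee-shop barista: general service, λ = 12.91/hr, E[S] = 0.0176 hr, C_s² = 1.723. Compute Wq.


ρ = λ·E[S] = 12.91·0.0176 = 0.2272
E[S²] = E[S]²(1+C_s²) = 0.0176²·(1+1.723) = 0.0008435
Wq = λ·E[S²]/(2(1−ρ)) = 12.91·0.0008435/(2·0.7728) = 0.007045 hr

Final: 0.007045 hr


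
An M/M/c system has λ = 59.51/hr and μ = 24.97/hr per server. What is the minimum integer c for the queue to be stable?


Stability requires cμ > λ ⇔ c > λ/μ.
λ/μ = 59.51/24.97 = 2.3833
Minimum integer c = ⌊2.3833⌋ + 1 = 3
Check: 3·24.97 = 74.91 > 59.51, while 2·24.97 = 49.94 ≤ 59.51

Final: 3 servers


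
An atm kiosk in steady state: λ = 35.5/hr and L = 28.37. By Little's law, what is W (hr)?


W = L/λ = 28.37/35.5 = 0.7992 hr

Final: 0.7992 hr


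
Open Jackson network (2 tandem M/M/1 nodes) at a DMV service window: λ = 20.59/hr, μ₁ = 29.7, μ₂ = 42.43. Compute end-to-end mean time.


Each node sees arrival rate λ = 20.59/hr (tandem ⇒ throughput preserved).
W₁ = 1/(μ₁−λ) = 1/(29.7−20.59) = 0.10977 hr
W₂ = 1/(μ₂−λ) = 1/(42.43−20.59) = 0.04579 hr
W_total = W₁ + W₂ = 0.10977 + 0.04579 = 0.15556 hr

Final: 0.15556 hr


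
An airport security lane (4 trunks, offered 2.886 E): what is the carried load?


B(4,2.886) = 0.193381 (Erlang-B)
Carried load = a(1 − B) = 2.886·(1 − 0.193381) = 2.886·0.806619 = 2.3279 E

Final: 2.3279 Erlangs


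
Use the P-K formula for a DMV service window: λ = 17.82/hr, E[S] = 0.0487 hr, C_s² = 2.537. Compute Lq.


ρ = λ·E[S] = 17.82·0.0487 = 0.8678
Lq = ρ²(1+C_s²)/(2(1−ρ)) = 0.7531·(1+2.537)/(2·0.1322)
= 0.7531·3.5370/0.2643 = 10.07764

Final: 10.07764


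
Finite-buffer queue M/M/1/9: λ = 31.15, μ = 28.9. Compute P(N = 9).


ρ = λ/μ = 31.15/28.9 = 1.0779
P_K = (1−ρ)ρ^K/(1−ρ^(K+1)) = (-0.07785·1.963550)/(1 − 2.116421)
= -0.152872/-1.116421 = 0.136930

Final: 0.136930


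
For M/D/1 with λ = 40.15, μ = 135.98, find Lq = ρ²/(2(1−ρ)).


ρ = 40.15/135.98 = 0.2953
M/D/1: Lq = ρ²/(2(1−ρ)) = 0.08718/(2·0.7047) = 0.06185

Final: 0.06185


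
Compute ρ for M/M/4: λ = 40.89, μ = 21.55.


ρ = λ/(cμ) = 40.89/(4·21.55) = 40.89/86.20 = 0.4744

Final: 0.4744


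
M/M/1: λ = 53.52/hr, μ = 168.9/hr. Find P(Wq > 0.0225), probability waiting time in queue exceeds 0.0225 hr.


ρ = 53.52/168.9 = 0.3169
P(Wq > t) = ρ·e^{−(μ−λ)t} = 0.3169·e^{−2.5960}
= 0.3169·0.074568 = 0.023629

Final: 0.023629


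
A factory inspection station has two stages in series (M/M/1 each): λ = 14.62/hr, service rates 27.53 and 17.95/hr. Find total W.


Each node sees arrival rate λ = 14.62/hr (tandem ⇒ throughput preserved).
W₁ = 1/(μ₁−λ) = 1/(27.53−14.62) = 0.07746 hr
W₂ = 1/(μ₂−λ) = 1/(17.95−14.62) = 0.30030 hr
W_total = W₁ + W₂ = 0.07746 + 0.30030 = 0.37776 hr

Final: 0.37776 hr


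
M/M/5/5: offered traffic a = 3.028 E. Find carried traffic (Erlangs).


B(5,3.028) = 0.112453 (Erlang-B)
Carried load = a(1 − B) = 3.028·(1 − 0.112453) = 3.028·0.887547 = 2.6875 E

Final: 2.6875 Erlangs


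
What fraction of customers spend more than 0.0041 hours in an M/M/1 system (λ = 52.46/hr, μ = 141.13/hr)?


W ~ Exponential(μ−λ) for M/M/1.
μ − λ = 141.13 − 52.46 = 88.6700
P(W > t) = e^{−(μ−λ)t} = e^{−0.3635} = 0.695206

Final: 0.695206


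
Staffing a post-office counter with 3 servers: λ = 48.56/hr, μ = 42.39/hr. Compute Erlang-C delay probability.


a = λ/μ = 1.1456; ρ = a/3 = 0.3819
P₀ = 0.311816 (from M/M/c formula)
C(c,a) = [a^c/(c!(1−ρ))]·P₀ = [1.50330/(6·0.6181)]·0.311816
= 0.40532·0.311816 = 0.126386

Final: 0.126386


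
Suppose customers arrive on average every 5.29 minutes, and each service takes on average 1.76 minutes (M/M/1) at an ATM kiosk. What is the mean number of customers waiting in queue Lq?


λ = 60/5.29 = 11.3422 /hr
μ = 60/1.76 = 34.0909 /hr
ρ = λ/μ = 11.3422/34.0909 = 0.3327
Lq = ρ²/(1−ρ) = 0.1107/0.6673 = 0.1659

Final: 0.1659


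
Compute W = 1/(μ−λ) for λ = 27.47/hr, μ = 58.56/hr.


W = 1/(μ−λ) = 1/(58.56 − 27.47) = 1/31.09 = 0.03216 hr

Final: 0.03216 hr


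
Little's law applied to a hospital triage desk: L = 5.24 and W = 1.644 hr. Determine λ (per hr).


λ = L/W = 5.24/1.644 = 3.1873 /hr

Final: 3.1873 /hr


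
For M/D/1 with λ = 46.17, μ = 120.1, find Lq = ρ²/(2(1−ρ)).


ρ = 46.17/120.1 = 0.3844
M/D/1: Lq = ρ²/(2(1−ρ)) = 0.1478/(2·0.6156) = 0.12004

Final: 0.12004


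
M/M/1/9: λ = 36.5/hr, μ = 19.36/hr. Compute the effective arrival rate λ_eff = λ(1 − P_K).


ρ = 1.8853; P_K = (1−ρ)ρ^9/(1−ρ^10) = 0.470418
λ_eff = λ(1 − P_K) = 36.5·(1 − 0.470418) = 36.5·0.529582 = 19.3297 /hr

Final: 19.3297 /hr


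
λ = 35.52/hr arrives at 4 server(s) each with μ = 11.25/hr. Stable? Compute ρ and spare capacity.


Total capacity cμ = 4·11.25 = 45.00/hr
ρ = λ/(cμ) = 35.52/45.00 = 0.7893
Stable ⇔ ρ < 1: YES
Spare capacity = cμ − λ = 45.00 − 35.52 = 9.48/hr

Final: ρ = 0.7893; stable; margin = 9.48/hr


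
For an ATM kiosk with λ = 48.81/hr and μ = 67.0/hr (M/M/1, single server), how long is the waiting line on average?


ρ = 48.81/67.0 = 0.7285
Lq = ρ²/(1−ρ) = 0.5307/0.2715 = 1.9548

Final: 1.9548


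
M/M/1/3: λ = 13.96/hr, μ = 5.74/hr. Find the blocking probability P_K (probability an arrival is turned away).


ρ = λ/μ = 13.96/5.74 = 2.4321
P_K = (1−ρ)ρ^K/(1−ρ^(K+1)) = (-1.4321·14.385355)/(1 − 34.985985)
= -20.600630/-33.985985 = 0.606151

Final: 0.606151


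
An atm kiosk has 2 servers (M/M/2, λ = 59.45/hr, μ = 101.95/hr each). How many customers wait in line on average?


a = λ/μ = 0.5831; ρ = a/2 = 0.2916
P₀ = 0.548510
Lq = P₀·a^c·ρ / (c!·(1−ρ)²) = 0.548510·0.34004·0.2916/(2·0.50188)
= 0.05418

Final: 0.05418


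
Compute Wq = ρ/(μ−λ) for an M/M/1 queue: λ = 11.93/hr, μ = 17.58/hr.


ρ = 11.93/17.58 = 0.6786
Wq = ρ/(μ−λ) = 0.6786/(17.58 − 11.93) = 0.6786/5.65 = 0.1201 hr

Final: 0.1201 hr


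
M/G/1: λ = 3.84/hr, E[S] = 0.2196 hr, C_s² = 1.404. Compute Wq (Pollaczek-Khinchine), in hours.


ρ = λ·E[S] = 3.84·0.2196 = 0.8433
E[S²] = E[S]²(1+C_s²) = 0.2196²·(1+1.404) = 0.115931
Wq = λ·E[S²]/(2(1−ρ)) = 3.84·0.115931/(2·0.1567) = 1.42014 hr

Final: 1.42014 hr


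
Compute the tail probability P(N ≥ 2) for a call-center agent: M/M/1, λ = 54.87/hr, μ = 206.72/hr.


ρ = 54.87/206.72 = 0.2654
P(N ≥ n) = ρ^n = 0.2654^2 = 0.070454

Final: 0.070454


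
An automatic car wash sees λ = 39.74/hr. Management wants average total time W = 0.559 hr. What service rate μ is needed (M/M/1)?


W = 1/(μ−λ) ⇒ μ − λ = 1/W = 1/0.559 = 1.7889
μ = λ + 1/W = 39.74 + 1.7889 = 41.5289 per hr

Final: 41.5289 /hr


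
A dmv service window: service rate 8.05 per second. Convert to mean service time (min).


Mean service time = 1/μ = 1/8.05 second = 0.12422 second
In minutes: 0.12422 × 0.0166667 = 0.002070 min

Final: 0.002070 min


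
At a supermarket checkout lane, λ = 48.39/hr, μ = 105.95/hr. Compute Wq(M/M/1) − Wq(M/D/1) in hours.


ρ = 48.39/105.95 = 0.4567
Wq(M/M/1) = ρ/(μ−λ) = 0.4567/57.56 = 0.007935 hr
Wq(M/D/1) = ρ/(2(μ−λ)) = 0.003967 hr
Savings = 0.007935 − 0.003967 = 0.003967 hr

Final: 0.003967 hr


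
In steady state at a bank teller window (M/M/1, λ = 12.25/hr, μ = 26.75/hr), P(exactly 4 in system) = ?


ρ = 12.25/26.75 = 0.4579
P_n = (1−ρ)·ρ^n = (1 − 0.4579)·0.4579^4 = 0.5421·0.043979 = 0.023839

Final: 0.023839


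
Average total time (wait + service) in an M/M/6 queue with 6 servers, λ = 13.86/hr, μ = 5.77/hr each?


a = 2.4021; ρ = 0.4003; P₀ = 0.090126
Lq = P₀·a^c·ρ/(c!(1−ρ)²) = 0.02677
Wq = Lq/λ = 0.02677/13.86 = 0.001932 hr
W = Wq + 1/μ = 0.001932 + 0.17331 = 0.17524 hr

Final: 0.17524 hr


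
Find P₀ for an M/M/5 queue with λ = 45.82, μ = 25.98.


a = λ/μ = 45.82/25.98 = 1.7637; ρ = a/c = 0.3527
Σ_{k=0}^{4} a^k/k! (terms k=0..4) = 1.00000 + 1.76366 + 1.55526 + 0.91432 + 0.40314 = 5.63637
Tail: a^5/(5!(1−ρ)) = 17.06395/(120·0.6473) = 0.21969
P₀ = 1/(5.63637 + 0.21969) = 1/5.85607 = 0.170763

Final: 0.170763


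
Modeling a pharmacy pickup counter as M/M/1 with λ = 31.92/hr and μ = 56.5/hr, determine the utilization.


ρ = λ/μ = 31.92/56.5 = 0.5650

Final: 0.5650


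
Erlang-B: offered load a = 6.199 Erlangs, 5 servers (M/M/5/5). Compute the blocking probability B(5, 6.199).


B(c,a) = (a^c/c!) / Σ_{k=0}^{c} a^k/k!
a^5/5! = 76.282854
Σ terms (k=0..5): 1.00000 + 6.19900 + 19.21380 + 39.70212 + 61.52835 + 76.28285 = 203.926126
B = 76.282854/203.926126 = 0.374071

Final: 0.374071


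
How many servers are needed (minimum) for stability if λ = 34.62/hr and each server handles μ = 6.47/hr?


Stability requires cμ > λ ⇔ c > λ/μ.
λ/μ = 34.62/6.47 = 5.3509
Minimum integer c = ⌊5.3509⌋ + 1 = 6
Check: 6·6.47 = 38.82 > 34.62, while 5·6.47 = 32.35 ≤ 34.62

Final: 6 servers


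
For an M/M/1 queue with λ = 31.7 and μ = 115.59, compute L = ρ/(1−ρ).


ρ = λ/μ = 31.7/115.59 = 0.2742
L = ρ/(1−ρ) = 0.2742/(1 − 0.2742) = 0.2742/0.7258 = 0.3779

Final: 0.3779


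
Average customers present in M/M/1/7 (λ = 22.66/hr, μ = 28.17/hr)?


ρ = 22.66/28.17 = 0.8044
L = ρ[1 − (K+1)ρ^K + Kρ^(K+1)] / [(1−ρ)(1−ρ^(K+1))]
Numerator: 0.8044·(1 − 8·0.217927 + 7·0.175301) = 0.389081
Denominator: (0.1956)·(0.824699) = 0.161310
L = 0.389081/0.161310 = 2.4120

Final: 2.4120


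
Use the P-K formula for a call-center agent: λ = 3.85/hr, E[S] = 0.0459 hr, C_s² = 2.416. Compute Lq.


ρ = λ·E[S] = 3.85·0.0459 = 0.1767
Lq = ρ²(1+C_s²)/(2(1−ρ)) = 0.03123·(1+2.416)/(2·0.8233)
= 0.03123·3.4160/1.6466 = 0.06479

Final: 0.06479


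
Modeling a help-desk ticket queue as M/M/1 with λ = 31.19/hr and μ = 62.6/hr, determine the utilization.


ρ = λ/μ = 31.19/62.6 = 0.4982

Final: 0.4982


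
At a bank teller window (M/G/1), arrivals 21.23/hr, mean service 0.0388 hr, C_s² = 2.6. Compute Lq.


ρ = λ·E[S] = 21.23·0.0388 = 0.8237
Lq = ρ²(1+C_s²)/(2(1−ρ)) = 0.6785·(1+2.6)/(2·0.1763)
= 0.6785·3.6000/0.3526 = 6.92856

Final: 6.92856


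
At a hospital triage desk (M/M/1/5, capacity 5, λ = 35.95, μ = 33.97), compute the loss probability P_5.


ρ = λ/μ = 35.95/33.97 = 1.0583
P_K = (1−ρ)ρ^K/(1−ρ^(K+1)) = (-0.05829·1.327446)/(1 − 1.404818)
= -0.077372/-0.404818 = 0.191129

Final: 0.191129


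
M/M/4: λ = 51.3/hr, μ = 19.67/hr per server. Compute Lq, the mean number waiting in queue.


a = λ/μ = 2.6080; ρ = a/4 = 0.6520
P₀ = 0.064495
Lq = P₀·a^c·ρ / (c!·(1−ρ)²) = 0.064495·46.26494·0.6520/(24·0.12110)
= 0.66940

Final: 0.66940


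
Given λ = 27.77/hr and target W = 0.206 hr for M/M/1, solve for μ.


W = 1/(μ−λ) ⇒ μ − λ = 1/W = 1/0.206 = 4.8544
μ = λ + 1/W = 27.77 + 4.8544 = 32.6244 per hr

Final: 32.6244 /hr


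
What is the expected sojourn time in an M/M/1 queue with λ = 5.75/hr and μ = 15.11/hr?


W = 1/(μ−λ) = 1/(15.11 − 5.75) = 1/9.36 = 0.1068 hr

Final: 0.1068 hr


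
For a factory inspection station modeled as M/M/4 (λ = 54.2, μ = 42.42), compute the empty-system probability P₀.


a = λ/μ = 54.2/42.42 = 1.2777; ρ = a/c = 0.3194
Σ_{k=0}^{3} a^k/k! (terms k=0..3) = 1.00000 + 1.27770 + 0.81626 + 0.34764 = 3.44160
Tail: a^4/(4!(1−ρ)) = 2.66511/(24·0.6806) = 0.16317
P₀ = 1/(3.44160 + 0.16317) = 1/3.60477 = 0.277411

Final: 0.277411


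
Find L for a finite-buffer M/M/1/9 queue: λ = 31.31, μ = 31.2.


ρ = 31.31/31.2 = 1.0035
L = ρ[1 − (K+1)ρ^K + Kρ^(K+1)] / [(1−ρ)(1−ρ^(K+1))]
Numerator: 1.0035·(1 − 10·1.032182 + 9·1.035821) = 0.0005720
Denominator: (-0.003526)·(-0.035821) = 0.0001263
L = 0.0005720/0.0001263 = 4.5290

Final: 4.5290


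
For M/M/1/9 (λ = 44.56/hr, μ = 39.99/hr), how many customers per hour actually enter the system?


ρ = 1.1143; P_K = (1−ρ)ρ^9/(1−ρ^10) = 0.155131
λ_eff = λ(1 − P_K) = 44.56·(1 − 0.155131) = 44.56·0.844869 = 37.6474 /hr

Final: 37.6474 /hr


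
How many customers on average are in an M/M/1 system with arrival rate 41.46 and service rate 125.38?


ρ = λ/μ = 41.46/125.38 = 0.3307
L = ρ/(1−ρ) = 0.3307/(1 − 0.3307) = 0.3307/0.6693 = 0.4940

Final: 0.4940


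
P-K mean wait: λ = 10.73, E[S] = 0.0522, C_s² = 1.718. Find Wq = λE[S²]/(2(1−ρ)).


ρ = λ·E[S] = 10.73·0.0522 = 0.5601
E[S²] = E[S]²(1+C_s²) = 0.0522²·(1+1.718) = 0.007406
Wq = λ·E[S²]/(2(1−ρ)) = 10.73·0.007406/(2·0.4399) = 0.09033 hr

Final: 0.09033 hr


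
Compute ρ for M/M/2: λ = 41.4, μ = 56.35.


ρ = λ/(cμ) = 41.4/(2·56.35) = 41.4/112.70 = 0.3673

Final: 0.3673


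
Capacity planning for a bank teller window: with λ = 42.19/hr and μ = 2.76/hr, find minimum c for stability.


Stability requires cμ > λ ⇔ c > λ/μ.
λ/μ = 42.19/2.76 = 15.2862
Minimum integer c = ⌊15.2862⌋ + 1 = 16
Check: 16·2.76 = 44.16 > 42.19, while 15·2.76 = 41.40 ≤ 42.19

Final: 16 servers


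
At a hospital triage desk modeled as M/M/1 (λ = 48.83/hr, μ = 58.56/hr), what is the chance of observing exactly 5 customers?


ρ = 48.83/58.56 = 0.8338
P_n = (1−ρ)·ρ^n = (1 − 0.8338)·0.8338^5 = 0.1662·0.403114 = 0.066979

Final: 0.066979


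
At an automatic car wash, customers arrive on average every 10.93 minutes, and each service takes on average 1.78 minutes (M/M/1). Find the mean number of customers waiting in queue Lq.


λ = 60/10.93 = 5.4895 /hr
μ = 60/1.78 = 33.7079 /hr
ρ = λ/μ = 5.4895/33.7079 = 0.1629
Lq = ρ²/(1−ρ) = 0.02652/0.8371 = 0.03168

Final: 0.03168


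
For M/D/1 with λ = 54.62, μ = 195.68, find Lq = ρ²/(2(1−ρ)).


ρ = 54.62/195.68 = 0.2791
M/D/1: Lq = ρ²/(2(1−ρ)) = 0.07791/(2·0.7209) = 0.05404

Final: 0.05404


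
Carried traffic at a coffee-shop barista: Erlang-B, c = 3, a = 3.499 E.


B(3,3.499) = 0.402006 (Erlang-B)
Carried load = a(1 − B) = 3.499·(1 − 0.402006) = 3.499·0.597994 = 2.0924 E

Final: 2.0924 Erlangs


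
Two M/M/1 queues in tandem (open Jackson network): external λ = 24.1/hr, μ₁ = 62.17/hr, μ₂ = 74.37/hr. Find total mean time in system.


Each node sees arrival rate λ = 24.1/hr (tandem ⇒ throughput preserved).
W₁ = 1/(μ₁−λ) = 1/(62.17−24.1) = 0.02627 hr
W₂ = 1/(μ₂−λ) = 1/(74.37−24.1) = 0.01989 hr
W_total = W₁ + W₂ = 0.02627 + 0.01989 = 0.04616 hr

Final: 0.04616 hr


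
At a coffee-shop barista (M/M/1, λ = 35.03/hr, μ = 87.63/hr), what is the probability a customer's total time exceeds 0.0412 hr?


W ~ Exponential(μ−λ) for M/M/1.
μ − λ = 87.63 − 35.03 = 52.6000
P(W > t) = e^{−(μ−λ)t} = e^{−2.1671} = 0.114507

Final: 0.114507


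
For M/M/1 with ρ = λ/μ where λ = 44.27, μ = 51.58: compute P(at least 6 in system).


ρ = 44.27/51.58 = 0.8583
P(N ≥ n) = ρ^n = 0.8583^6 = 0.399732

Final: 0.399732


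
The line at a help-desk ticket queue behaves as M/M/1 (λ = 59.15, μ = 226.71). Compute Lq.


ρ = 59.15/226.71 = 0.2609
Lq = ρ²/(1−ρ) = 0.06807/0.7391 = 0.09210

Final: 0.09210


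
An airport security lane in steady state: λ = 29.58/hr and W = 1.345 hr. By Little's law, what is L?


L = λW = 29.58·1.345 = 39.7851

Final: 39.7851


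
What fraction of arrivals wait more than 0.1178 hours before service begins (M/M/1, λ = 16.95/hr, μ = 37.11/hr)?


ρ = 16.95/37.11 = 0.4568
P(Wq > t) = ρ·e^{−(μ−λ)t} = 0.4568·e^{−2.3748}
= 0.4568·0.093029 = 0.042491

Final: 0.042491


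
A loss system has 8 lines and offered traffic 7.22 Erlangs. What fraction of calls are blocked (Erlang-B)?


B(c,a) = (a^c/c!) / Σ_{k=0}^{c} a^k/k!
a^8/8! = 183.137405
Σ terms (k=0..8): 1.00000 + 7.22000 + 26.06420 + 62.72784 + 113.22375 + 163.49510 + 196.73910 + 202.92233 + 183.13741 = 956.529737
B = 183.137405/956.529737 = 0.191460

Final: 0.191460


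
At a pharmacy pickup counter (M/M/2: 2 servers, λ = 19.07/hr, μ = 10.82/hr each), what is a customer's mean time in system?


a = 1.7625; ρ = 0.8812; P₀ = 0.063129
Lq = P₀·a^c·ρ/(c!(1−ρ)²) = 6.12619
Wq = Lq/λ = 6.12619/19.07 = 0.32125 hr
W = Wq + 1/μ = 0.32125 + 0.09242 = 0.41367 hr

Final: 0.41367 hr


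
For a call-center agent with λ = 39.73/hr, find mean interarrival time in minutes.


Mean interarrival time = 1/λ = 1/39.73 hour = 0.02517 hour
In minutes: 0.02517 × 60 = 1.5102 min

Final: 1.5102 min


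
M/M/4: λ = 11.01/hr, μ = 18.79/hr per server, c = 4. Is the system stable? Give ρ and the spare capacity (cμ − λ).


Total capacity cμ = 4·18.79 = 75.16/hr
ρ = λ/(cμ) = 11.01/75.16 = 0.1465
Stable ⇔ ρ < 1: YES
Spare capacity = cμ − λ = 75.16 − 11.01 = 64.15/hr

Final: ρ = 0.1465; stable; margin = 64.15/hr


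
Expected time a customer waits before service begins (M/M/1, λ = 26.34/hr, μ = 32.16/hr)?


ρ = 26.34/32.16 = 0.8190
Wq = ρ/(μ−λ) = 0.8190/(32.16 − 26.34) = 0.8190/5.82 = 0.1407 hr

Final: 0.1407 hr


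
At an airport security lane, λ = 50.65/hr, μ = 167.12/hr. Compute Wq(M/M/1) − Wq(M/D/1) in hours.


ρ = 50.65/167.12 = 0.3031
Wq(M/M/1) = ρ/(μ−λ) = 0.3031/116.47 = 0.002602 hr
Wq(M/D/1) = ρ/(2(μ−λ)) = 0.001301 hr
Savings = 0.002602 − 0.001301 = 0.001301 hr

Final: 0.001301 hr


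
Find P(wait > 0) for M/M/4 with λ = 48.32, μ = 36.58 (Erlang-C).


a = λ/μ = 1.3209; ρ = a/4 = 0.3302
P₀ = 0.265468 (from M/M/c formula)
C(c,a) = [a^c/(c!(1−ρ))]·P₀ = [3.04462/(24·0.6698)]·0.265468
= 0.18941·0.265468 = 0.050282

Final: 0.050282


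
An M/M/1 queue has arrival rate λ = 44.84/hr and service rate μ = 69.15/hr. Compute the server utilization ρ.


ρ = λ/μ = 44.84/69.15 = 0.6484

Final: 0.6484


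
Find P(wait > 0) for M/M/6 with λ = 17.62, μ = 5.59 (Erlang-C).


a = λ/μ = 3.1521; ρ = a/6 = 0.5253
P₀ = 0.041815 (from M/M/c formula)
C(c,a) = [a^c/(c!(1−ρ))]·P₀ = [980.76414/(720·0.4747)]·0.041815
= 2.86980·0.041815 = 0.120000

Final: 0.120000


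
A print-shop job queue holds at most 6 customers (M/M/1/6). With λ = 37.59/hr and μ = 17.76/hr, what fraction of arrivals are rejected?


ρ = λ/μ = 37.59/17.76 = 2.1166
P_K = (1−ρ)ρ^K/(1−ρ^(K+1)) = (-1.1166·89.903414)/(1 − 190.285436)
= -100.382022/-189.285436 = 0.530321

Final: 0.530321


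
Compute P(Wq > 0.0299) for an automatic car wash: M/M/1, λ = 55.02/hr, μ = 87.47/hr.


ρ = 55.02/87.47 = 0.6290
P(Wq > t) = ρ·e^{−(μ−λ)t} = 0.6290·e^{−0.9703}
= 0.6290·0.378986 = 0.238388

Final: 0.238388


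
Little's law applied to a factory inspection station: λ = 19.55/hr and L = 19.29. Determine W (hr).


W = L/λ = 19.29/19.55 = 0.9867 hr

Final: 0.9867 hr


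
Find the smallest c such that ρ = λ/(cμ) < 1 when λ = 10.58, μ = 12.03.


Stability requires cμ > λ ⇔ c > λ/μ.
λ/μ = 10.58/12.03 = 0.8795
Minimum integer c = ⌊0.8795⌋ + 1 = 1
Check: 1·12.03 = 12.03 > 10.58, while 0·12.03 = 0.00 ≤ 10.58

Final: 1 servers


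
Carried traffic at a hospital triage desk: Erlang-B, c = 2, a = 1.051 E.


B(2,1.051) = 0.212154 (Erlang-B)
Carried load = a(1 − B) = 1.051·(1 − 0.212154) = 1.051·0.787846 = 0.8280 E

Final: 0.8280 Erlangs


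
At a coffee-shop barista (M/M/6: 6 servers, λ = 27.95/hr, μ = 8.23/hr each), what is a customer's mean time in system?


a = 3.3961; ρ = 0.5660; P₀ = 0.032354
Lq = P₀·a^c·ρ/(c!(1−ρ)²) = 0.20719
Wq = Lq/λ = 0.20719/27.95 = 0.007413 hr
W = Wq + 1/μ = 0.007413 + 0.12151 = 0.12892 hr

Final: 0.12892 hr


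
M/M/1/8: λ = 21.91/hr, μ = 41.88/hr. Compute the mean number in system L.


ρ = 21.91/41.88 = 0.5232
L = ρ[1 − (K+1)ρ^K + Kρ^(K+1)] / [(1−ρ)(1−ρ^(K+1))]
Numerator: 0.5232·(1 − 9·0.005612 + 8·0.002936) = 0.509027
Denominator: (0.4768)·(0.997064) = 0.475439
L = 0.509027/0.475439 = 1.0706

Final: 1.0706


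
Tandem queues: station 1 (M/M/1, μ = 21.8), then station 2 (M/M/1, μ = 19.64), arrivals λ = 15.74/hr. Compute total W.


Each node sees arrival rate λ = 15.74/hr (tandem ⇒ throughput preserved).
W₁ = 1/(μ₁−λ) = 1/(21.8−15.74) = 0.16502 hr
W₂ = 1/(μ₂−λ) = 1/(19.64−15.74) = 0.25641 hr
W_total = W₁ + W₂ = 0.16502 + 0.25641 = 0.42143 hr

Final: 0.42143 hr


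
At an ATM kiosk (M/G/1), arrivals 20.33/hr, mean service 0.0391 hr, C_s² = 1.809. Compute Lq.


ρ = λ·E[S] = 20.33·0.0391 = 0.7949
Lq = ρ²(1+C_s²)/(2(1−ρ)) = 0.6319·(1+1.809)/(2·0.2051)
= 0.6319·2.8090/0.4102 = 4.32704

Final: 4.32704


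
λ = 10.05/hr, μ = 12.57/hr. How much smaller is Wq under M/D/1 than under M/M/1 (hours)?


ρ = 10.05/12.57 = 0.7995
Wq(M/M/1) = ρ/(μ−λ) = 0.7995/2.52 = 0.31727 hr
Wq(M/D/1) = ρ/(2(μ−λ)) = 0.15864 hr
Savings = 0.31727 − 0.15864 = 0.15864 hr

Final: 0.15864 hr


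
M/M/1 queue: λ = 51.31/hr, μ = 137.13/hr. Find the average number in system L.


ρ = λ/μ = 51.31/137.13 = 0.3742
L = ρ/(1−ρ) = 0.3742/(1 − 0.3742) = 0.3742/0.6258 = 0.5979

Final: 0.5979


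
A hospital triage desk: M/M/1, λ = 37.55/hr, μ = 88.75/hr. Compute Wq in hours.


ρ = 37.55/88.75 = 0.4231
Wq = ρ/(μ−λ) = 0.4231/(88.75 − 37.55) = 0.4231/51.20 = 0.008264 hr

Final: 0.008264 hr


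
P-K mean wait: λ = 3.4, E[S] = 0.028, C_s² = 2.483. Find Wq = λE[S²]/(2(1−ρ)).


ρ = λ·E[S] = 3.4·0.028 = 0.09520
E[S²] = E[S]²(1+C_s²) = 0.028²·(1+2.483) = 0.002731
Wq = λ·E[S²]/(2(1−ρ)) = 3.4·0.002731/(2·0.9048) = 0.005131 hr

Final: 0.005131 hr


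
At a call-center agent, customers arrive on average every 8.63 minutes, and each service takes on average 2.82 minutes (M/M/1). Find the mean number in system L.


λ = 60/8.63 = 6.9525 /hr
μ = 60/2.82 = 21.2766 /hr
ρ = λ/μ = 6.9525/21.2766 = 0.3268
L = ρ/(1−ρ) = 0.3268/0.6732 = 0.4854

Final: 0.4854


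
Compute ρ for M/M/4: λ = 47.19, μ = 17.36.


ρ = λ/(cμ) = 47.19/(4·17.36) = 47.19/69.44 = 0.6796

Final: 0.6796


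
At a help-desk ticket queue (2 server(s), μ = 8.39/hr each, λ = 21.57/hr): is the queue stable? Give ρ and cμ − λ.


Total capacity cμ = 2·8.39 = 16.78/hr
ρ = λ/(cμ) = 21.57/16.78 = 1.2855
Stable ⇔ ρ < 1: NO
Spare capacity = cμ − λ = 16.78 − 21.57 = -4.79/hr

Final: ρ = 1.2855; unstable; margin = -4.79/hr


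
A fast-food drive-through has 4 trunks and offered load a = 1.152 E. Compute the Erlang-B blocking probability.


B(c,a) = (a^c/c!) / Σ_{k=0}^{c} a^k/k!
a^4/4! = 0.073384
Σ terms (k=0..4): 1.00000 + 1.15200 + 0.66355 + 0.25480 + 0.07338 = 3.143740
B = 0.073384/3.143740 = 0.023343

Final: 0.023343


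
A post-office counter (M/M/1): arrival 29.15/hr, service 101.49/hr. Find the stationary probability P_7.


ρ = 29.15/101.49 = 0.2872
P_n = (1−ρ)·ρ^n = (1 − 0.2872)·0.2872^7 = 0.7128·0.0001613 = 0.0001149

Final: 0.0001149


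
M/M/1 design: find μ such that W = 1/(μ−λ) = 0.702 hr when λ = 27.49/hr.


W = 1/(μ−λ) ⇒ μ − λ = 1/W = 1/0.702 = 1.4245
μ = λ + 1/W = 27.49 + 1.4245 = 28.9145 per hr

Final: 28.9145 /hr


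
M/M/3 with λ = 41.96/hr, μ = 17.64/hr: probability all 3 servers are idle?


a = λ/μ = 41.96/17.64 = 2.3787; ρ = a/c = 0.7929
Σ_{k=0}^{2} a^k/k! (terms k=0..2) = 1.00000 + 2.37868 + 2.82907 = 6.20776
Tail: a^3/(3!(1−ρ)) = 13.45894/(6·0.2071) = 10.83100
P₀ = 1/(6.20776 + 10.83100) = 1/17.03876 = 0.058690

Final: 0.058690


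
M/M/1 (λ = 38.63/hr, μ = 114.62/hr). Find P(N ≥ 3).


ρ = 38.63/114.62 = 0.3370
P(N ≥ n) = ρ^n = 0.3370^3 = 0.038282

Final: 0.038282


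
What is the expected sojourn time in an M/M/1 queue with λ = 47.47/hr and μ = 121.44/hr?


W = 1/(μ−λ) = 1/(121.44 − 47.47) = 1/73.97 = 0.01352 hr

Final: 0.01352 hr


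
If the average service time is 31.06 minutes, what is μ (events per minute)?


μ = 1/(service time) in consistent units.
1 minute = 1 min, so μ = 1/31.06 = 0.03220 per minute

Final: 0.03220 /min


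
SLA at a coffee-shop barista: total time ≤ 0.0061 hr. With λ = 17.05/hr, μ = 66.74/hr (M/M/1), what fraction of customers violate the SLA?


W ~ Exponential(μ−λ) for M/M/1.
μ − λ = 66.74 − 17.05 = 49.6900
P(W > t) = e^{−(μ−λ)t} = e^{−0.3031} = 0.738519

Final: 0.738519


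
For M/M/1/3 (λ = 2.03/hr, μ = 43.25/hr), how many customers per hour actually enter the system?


ρ = 0.04694; P_K = (1−ρ)ρ^3/(1−ρ^4) = 0.00009855
λ_eff = λ(1 − P_K) = 2.03·(1 − 0.00009855) = 2.03·0.999901 = 2.0298 /hr

Final: 2.0298 /hr


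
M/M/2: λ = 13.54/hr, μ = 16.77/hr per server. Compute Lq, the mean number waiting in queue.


a = λ/μ = 0.8074; ρ = a/2 = 0.4037
P₀ = 0.424809
Lq = P₀·a^c·ρ / (c!·(1−ρ)²) = 0.424809·0.65189·0.4037/(2·0.35558)
= 0.15720

Final: 0.15720


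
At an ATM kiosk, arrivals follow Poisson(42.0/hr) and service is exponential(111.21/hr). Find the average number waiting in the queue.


ρ = 42.0/111.21 = 0.3777
Lq = ρ²/(1−ρ) = 0.1426/0.6223 = 0.2292

Final: 0.2292


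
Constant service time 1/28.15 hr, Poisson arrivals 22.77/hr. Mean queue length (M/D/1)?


ρ = 22.77/28.15 = 0.8089
M/D/1: Lq = ρ²/(2(1−ρ)) = 0.6543/(2·0.1911) = 1.71173

Final: 1.71173


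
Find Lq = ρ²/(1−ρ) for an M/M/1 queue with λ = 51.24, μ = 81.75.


ρ = 51.24/81.75 = 0.6268
Lq = ρ²/(1−ρ) = 0.3929/0.3732 = 1.0527

Final: 1.0527


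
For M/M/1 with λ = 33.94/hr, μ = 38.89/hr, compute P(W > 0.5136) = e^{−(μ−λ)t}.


W ~ Exponential(μ−λ) for M/M/1.
μ − λ = 38.89 − 33.94 = 4.9500
P(W > t) = e^{−(μ−λ)t} = e^{−2.5423} = 0.078684

Final: 0.078684


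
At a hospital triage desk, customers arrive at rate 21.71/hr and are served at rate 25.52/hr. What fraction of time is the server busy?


ρ = λ/μ = 21.71/25.52 = 0.8507

Final: 0.8507


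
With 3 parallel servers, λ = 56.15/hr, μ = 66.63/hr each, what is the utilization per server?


ρ = λ/(cμ) = 56.15/(3·66.63) = 56.15/199.89 = 0.2809

Final: 0.2809


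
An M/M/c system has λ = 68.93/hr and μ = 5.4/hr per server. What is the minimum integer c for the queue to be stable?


Stability requires cμ > λ ⇔ c > λ/μ.
λ/μ = 68.93/5.4 = 12.7648
Minimum integer c = ⌊12.7648⌋ + 1 = 13
Check: 13·5.4 = 70.20 > 68.93, while 12·5.4 = 64.80 ≤ 68.93

Final: 13 servers


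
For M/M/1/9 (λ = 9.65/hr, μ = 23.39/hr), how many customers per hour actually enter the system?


ρ = 0.4126; P_K = (1−ρ)ρ^9/(1−ρ^10) = 0.0002035
λ_eff = λ(1 − P_K) = 9.65·(1 − 0.0002035) = 9.65·0.999797 = 9.6480 /hr

Final: 9.6480 /hr
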